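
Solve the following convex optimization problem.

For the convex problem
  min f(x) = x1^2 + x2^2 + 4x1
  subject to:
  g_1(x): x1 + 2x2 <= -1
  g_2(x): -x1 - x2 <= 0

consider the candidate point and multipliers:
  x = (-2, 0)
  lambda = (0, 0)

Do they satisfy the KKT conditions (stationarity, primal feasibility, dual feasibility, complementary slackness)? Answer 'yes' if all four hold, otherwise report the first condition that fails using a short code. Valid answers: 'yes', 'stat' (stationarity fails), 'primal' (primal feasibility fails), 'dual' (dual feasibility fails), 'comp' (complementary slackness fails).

Gradient of f: grad f(x) = Q x + c = (0, 0)
Constraint values g_i(x) = a_i^T x - b_i:
  g_1((-2, 0)) = -1
  g_2((-2, 0)) = 2
Stationarity residual: grad f(x) + sum_i lambda_i a_i = (0, 0)
  -> stationarity OK
Primal feasibility (all g_i <= 0): FAILS
Dual feasibility (all lambda_i >= 0): OK
Complementary slackness (lambda_i * g_i(x) = 0 for all i): OK

Verdict: the first failing condition is primal_feasibility -> primal.

primal


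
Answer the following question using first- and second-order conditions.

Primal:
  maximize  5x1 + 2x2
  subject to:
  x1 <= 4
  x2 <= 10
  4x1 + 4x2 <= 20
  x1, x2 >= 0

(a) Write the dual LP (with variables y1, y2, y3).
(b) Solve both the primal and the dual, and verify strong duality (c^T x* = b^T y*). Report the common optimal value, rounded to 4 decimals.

The standard primal-dual pair for 'max c^T x s.t. A x <= b, x >= 0' is:
  Dual:  min b^T y  s.t.  A^T y >= c,  y >= 0.

So the dual LP is:
  minimize  4y1 + 10y2 + 20y3
  subject to:
    y1 + 4y3 >= 5
    y2 + 4y3 >= 2
    y1, y2, y3 >= 0

Solving the primal: x* = (4, 1).
  primal value c^T x* = 22.
Solving the dual: y* = (3, 0, 0.5).
  dual value b^T y* = 22.
Strong duality: c^T x* = b^T y*. Confirmed.

22


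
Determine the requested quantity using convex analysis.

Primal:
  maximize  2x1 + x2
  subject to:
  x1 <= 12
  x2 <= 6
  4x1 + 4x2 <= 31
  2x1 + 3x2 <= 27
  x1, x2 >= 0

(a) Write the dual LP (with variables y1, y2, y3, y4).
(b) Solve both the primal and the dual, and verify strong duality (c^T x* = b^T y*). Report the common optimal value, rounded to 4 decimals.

The standard primal-dual pair for 'max c^T x s.t. A x <= b, x >= 0' is:
  Dual:  min b^T y  s.t.  A^T y >= c,  y >= 0.

So the dual LP is:
  minimize  12y1 + 6y2 + 31y3 + 27y4
  subject to:
    y1 + 4y3 + 2y4 >= 2
    y2 + 4y3 + 3y4 >= 1
    y1, y2, y3, y4 >= 0

Solving the primal: x* = (7.75, 0).
  primal value c^T x* = 15.5.
Solving the dual: y* = (0, 0, 0.5, 0).
  dual value b^T y* = 15.5.
Strong duality: c^T x* = b^T y*. Confirmed.

15.5


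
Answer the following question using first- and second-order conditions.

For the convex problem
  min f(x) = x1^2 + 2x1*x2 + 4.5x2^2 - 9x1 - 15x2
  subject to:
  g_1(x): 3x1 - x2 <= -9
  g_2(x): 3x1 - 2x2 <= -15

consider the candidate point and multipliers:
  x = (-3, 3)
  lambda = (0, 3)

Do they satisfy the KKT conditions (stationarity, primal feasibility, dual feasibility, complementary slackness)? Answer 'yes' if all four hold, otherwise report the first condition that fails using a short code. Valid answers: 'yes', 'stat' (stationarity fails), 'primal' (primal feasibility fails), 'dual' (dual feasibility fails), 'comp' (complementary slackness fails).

Gradient of f: grad f(x) = Q x + c = (-9, 6)
Constraint values g_i(x) = a_i^T x - b_i:
  g_1((-3, 3)) = -3
  g_2((-3, 3)) = 0
Stationarity residual: grad f(x) + sum_i lambda_i a_i = (0, 0)
  -> stationarity OK
Primal feasibility (all g_i <= 0): OK
Dual feasibility (all lambda_i >= 0): OK
Complementary slackness (lambda_i * g_i(x) = 0 for all i): OK

Verdict: yes, KKT holds.

yes


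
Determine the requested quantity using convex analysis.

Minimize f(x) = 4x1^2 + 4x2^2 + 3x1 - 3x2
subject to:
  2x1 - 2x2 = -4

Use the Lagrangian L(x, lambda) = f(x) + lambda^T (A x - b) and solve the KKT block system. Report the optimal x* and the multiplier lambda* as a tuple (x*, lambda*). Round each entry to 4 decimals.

Form the Lagrangian:
  L(x, lambda) = (1/2) x^T Q x + c^T x + lambda^T (A x - b)
Stationarity (grad_x L = 0): Q x + c + A^T lambda = 0.
Primal feasibility: A x = b.

This gives the KKT block system:
  [ Q   A^T ] [ x     ]   [-c ]
  [ A    0  ] [ lambda ] = [ b ]

Solving the linear system:
  x*      = (-1, 1)
  lambda* = (2.5)
  f(x*)   = 2

x* = (-1, 1), lambda* = (2.5)


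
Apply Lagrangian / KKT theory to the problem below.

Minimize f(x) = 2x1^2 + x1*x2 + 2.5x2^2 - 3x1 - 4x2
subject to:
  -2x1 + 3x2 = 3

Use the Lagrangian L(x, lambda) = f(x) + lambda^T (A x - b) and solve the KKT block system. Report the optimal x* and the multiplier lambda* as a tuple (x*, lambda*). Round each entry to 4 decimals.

Form the Lagrangian:
  L(x, lambda) = (1/2) x^T Q x + c^T x + lambda^T (A x - b)
Stationarity (grad_x L = 0): Q x + c + A^T lambda = 0.
Primal feasibility: A x = b.

This gives the KKT block system:
  [ Q   A^T ] [ x     ]   [-c ]
  [ A    0  ] [ lambda ] = [ b ]

Solving the linear system:
  x*      = (0.1765, 1.1176)
  lambda* = (-0.5882)
  f(x*)   = -1.6176

x* = (0.1765, 1.1176), lambda* = (-0.5882)


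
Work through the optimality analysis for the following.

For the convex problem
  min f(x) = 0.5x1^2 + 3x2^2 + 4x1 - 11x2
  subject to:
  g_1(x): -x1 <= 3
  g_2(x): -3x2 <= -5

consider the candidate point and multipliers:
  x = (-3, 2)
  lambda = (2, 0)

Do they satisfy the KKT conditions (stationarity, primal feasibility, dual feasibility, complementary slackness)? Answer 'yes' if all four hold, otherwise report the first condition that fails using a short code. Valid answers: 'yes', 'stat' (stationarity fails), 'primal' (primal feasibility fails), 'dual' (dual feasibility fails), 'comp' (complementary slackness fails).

Gradient of f: grad f(x) = Q x + c = (1, 1)
Constraint values g_i(x) = a_i^T x - b_i:
  g_1((-3, 2)) = 0
  g_2((-3, 2)) = -1
Stationarity residual: grad f(x) + sum_i lambda_i a_i = (-1, 1)
  -> stationarity FAILS
Primal feasibility (all g_i <= 0): OK
Dual feasibility (all lambda_i >= 0): OK
Complementary slackness (lambda_i * g_i(x) = 0 for all i): OK

Verdict: the first failing condition is stationarity -> stat.

stat


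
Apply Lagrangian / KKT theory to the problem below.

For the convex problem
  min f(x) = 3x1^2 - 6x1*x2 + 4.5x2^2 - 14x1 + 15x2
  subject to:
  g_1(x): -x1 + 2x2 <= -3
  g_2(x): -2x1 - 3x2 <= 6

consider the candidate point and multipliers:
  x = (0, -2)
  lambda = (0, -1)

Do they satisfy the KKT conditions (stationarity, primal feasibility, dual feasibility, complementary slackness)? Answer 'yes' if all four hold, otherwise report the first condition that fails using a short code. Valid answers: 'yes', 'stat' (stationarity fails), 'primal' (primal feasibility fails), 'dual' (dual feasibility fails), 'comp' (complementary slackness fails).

Gradient of f: grad f(x) = Q x + c = (-2, -3)
Constraint values g_i(x) = a_i^T x - b_i:
  g_1((0, -2)) = -1
  g_2((0, -2)) = 0
Stationarity residual: grad f(x) + sum_i lambda_i a_i = (0, 0)
  -> stationarity OK
Primal feasibility (all g_i <= 0): OK
Dual feasibility (all lambda_i >= 0): FAILS
Complementary slackness (lambda_i * g_i(x) = 0 for all i): OK

Verdict: the first failing condition is dual_feasibility -> dual.

dual


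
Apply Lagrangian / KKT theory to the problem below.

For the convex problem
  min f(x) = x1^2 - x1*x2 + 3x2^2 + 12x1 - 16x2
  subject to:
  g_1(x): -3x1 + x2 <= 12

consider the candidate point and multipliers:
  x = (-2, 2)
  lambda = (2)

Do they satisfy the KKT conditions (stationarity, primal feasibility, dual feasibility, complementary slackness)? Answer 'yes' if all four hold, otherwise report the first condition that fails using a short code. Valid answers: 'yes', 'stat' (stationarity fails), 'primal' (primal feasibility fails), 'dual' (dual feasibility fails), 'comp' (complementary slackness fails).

Gradient of f: grad f(x) = Q x + c = (6, -2)
Constraint values g_i(x) = a_i^T x - b_i:
  g_1((-2, 2)) = -4
Stationarity residual: grad f(x) + sum_i lambda_i a_i = (0, 0)
  -> stationarity OK
Primal feasibility (all g_i <= 0): OK
Dual feasibility (all lambda_i >= 0): OK
Complementary slackness (lambda_i * g_i(x) = 0 for all i): FAILS

Verdict: the first failing condition is complementary_slackness -> comp.

comp


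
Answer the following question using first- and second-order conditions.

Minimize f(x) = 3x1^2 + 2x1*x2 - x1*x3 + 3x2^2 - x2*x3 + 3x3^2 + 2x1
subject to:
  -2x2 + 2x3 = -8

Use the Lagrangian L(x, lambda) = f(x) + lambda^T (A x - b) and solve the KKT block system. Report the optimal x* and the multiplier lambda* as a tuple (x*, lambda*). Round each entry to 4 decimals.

Form the Lagrangian:
  L(x, lambda) = (1/2) x^T Q x + c^T x + lambda^T (A x - b)
Stationarity (grad_x L = 0): Q x + c + A^T lambda = 0.
Primal feasibility: A x = b.

This gives the KKT block system:
  [ Q   A^T ] [ x     ]   [-c ]
  [ A    0  ] [ lambda ] = [ b ]

Solving the linear system:
  x*      = (-1.3559, 2.1356, -1.8644)
  lambda* = (5.9831)
  f(x*)   = 22.5763

x* = (-1.3559, 2.1356, -1.8644), lambda* = (5.9831)


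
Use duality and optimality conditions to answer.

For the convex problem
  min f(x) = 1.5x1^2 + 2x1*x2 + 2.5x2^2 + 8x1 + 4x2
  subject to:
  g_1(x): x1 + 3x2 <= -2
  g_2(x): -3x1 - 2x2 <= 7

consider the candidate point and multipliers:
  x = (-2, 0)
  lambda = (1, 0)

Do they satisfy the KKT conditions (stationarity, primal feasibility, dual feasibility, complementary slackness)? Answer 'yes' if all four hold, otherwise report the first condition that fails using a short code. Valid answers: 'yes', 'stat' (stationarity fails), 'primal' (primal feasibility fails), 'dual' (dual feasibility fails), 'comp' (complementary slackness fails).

Gradient of f: grad f(x) = Q x + c = (2, 0)
Constraint values g_i(x) = a_i^T x - b_i:
  g_1((-2, 0)) = 0
  g_2((-2, 0)) = -1
Stationarity residual: grad f(x) + sum_i lambda_i a_i = (3, 3)
  -> stationarity FAILS
Primal feasibility (all g_i <= 0): OK
Dual feasibility (all lambda_i >= 0): OK
Complementary slackness (lambda_i * g_i(x) = 0 for all i): OK

Verdict: the first failing condition is stationarity -> stat.

stat


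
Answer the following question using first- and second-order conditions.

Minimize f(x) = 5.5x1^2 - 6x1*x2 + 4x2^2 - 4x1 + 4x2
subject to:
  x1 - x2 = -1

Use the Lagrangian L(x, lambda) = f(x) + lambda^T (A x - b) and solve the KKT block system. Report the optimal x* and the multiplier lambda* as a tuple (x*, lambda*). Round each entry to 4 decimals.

Form the Lagrangian:
  L(x, lambda) = (1/2) x^T Q x + c^T x + lambda^T (A x - b)
Stationarity (grad_x L = 0): Q x + c + A^T lambda = 0.
Primal feasibility: A x = b.

This gives the KKT block system:
  [ Q   A^T ] [ x     ]   [-c ]
  [ A    0  ] [ lambda ] = [ b ]

Solving the linear system:
  x*      = (-0.2857, 0.7143)
  lambda* = (11.4286)
  f(x*)   = 7.7143

x* = (-0.2857, 0.7143), lambda* = (11.4286)


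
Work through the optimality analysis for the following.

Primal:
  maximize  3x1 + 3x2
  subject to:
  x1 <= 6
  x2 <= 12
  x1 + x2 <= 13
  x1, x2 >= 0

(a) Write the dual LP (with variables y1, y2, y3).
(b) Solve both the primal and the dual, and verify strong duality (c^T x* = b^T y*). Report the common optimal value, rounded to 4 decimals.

The standard primal-dual pair for 'max c^T x s.t. A x <= b, x >= 0' is:
  Dual:  min b^T y  s.t.  A^T y >= c,  y >= 0.

So the dual LP is:
  minimize  6y1 + 12y2 + 13y3
  subject to:
    y1 + y3 >= 3
    y2 + y3 >= 3
    y1, y2, y3 >= 0

Solving the primal: x* = (1, 12).
  primal value c^T x* = 39.
Solving the dual: y* = (0, 0, 3).
  dual value b^T y* = 39.
Strong duality: c^T x* = b^T y*. Confirmed.

39


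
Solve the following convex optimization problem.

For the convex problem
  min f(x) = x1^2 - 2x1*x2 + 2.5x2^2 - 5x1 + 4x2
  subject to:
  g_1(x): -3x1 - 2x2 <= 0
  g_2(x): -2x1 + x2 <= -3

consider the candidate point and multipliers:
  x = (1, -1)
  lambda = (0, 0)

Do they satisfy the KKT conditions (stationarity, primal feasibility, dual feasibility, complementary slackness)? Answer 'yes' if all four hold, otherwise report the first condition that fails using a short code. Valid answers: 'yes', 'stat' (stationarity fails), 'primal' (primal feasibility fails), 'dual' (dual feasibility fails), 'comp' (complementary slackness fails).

Gradient of f: grad f(x) = Q x + c = (-1, -3)
Constraint values g_i(x) = a_i^T x - b_i:
  g_1((1, -1)) = -1
  g_2((1, -1)) = 0
Stationarity residual: grad f(x) + sum_i lambda_i a_i = (-1, -3)
  -> stationarity FAILS
Primal feasibility (all g_i <= 0): OK
Dual feasibility (all lambda_i >= 0): OK
Complementary slackness (lambda_i * g_i(x) = 0 for all i): OK

Verdict: the first failing condition is stationarity -> stat.

stat


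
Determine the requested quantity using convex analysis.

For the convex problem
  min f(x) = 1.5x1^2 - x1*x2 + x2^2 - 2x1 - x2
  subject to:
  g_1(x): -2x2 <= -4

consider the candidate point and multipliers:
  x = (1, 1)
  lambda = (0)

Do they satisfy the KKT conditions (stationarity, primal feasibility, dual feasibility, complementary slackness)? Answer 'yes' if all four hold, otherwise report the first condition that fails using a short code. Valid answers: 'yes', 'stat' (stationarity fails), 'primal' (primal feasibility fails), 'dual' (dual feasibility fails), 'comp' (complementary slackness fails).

Gradient of f: grad f(x) = Q x + c = (0, 0)
Constraint values g_i(x) = a_i^T x - b_i:
  g_1((1, 1)) = 2
Stationarity residual: grad f(x) + sum_i lambda_i a_i = (0, 0)
  -> stationarity OK
Primal feasibility (all g_i <= 0): FAILS
Dual feasibility (all lambda_i >= 0): OK
Complementary slackness (lambda_i * g_i(x) = 0 for all i): OK

Verdict: the first failing condition is primal_feasibility -> primal.

primal


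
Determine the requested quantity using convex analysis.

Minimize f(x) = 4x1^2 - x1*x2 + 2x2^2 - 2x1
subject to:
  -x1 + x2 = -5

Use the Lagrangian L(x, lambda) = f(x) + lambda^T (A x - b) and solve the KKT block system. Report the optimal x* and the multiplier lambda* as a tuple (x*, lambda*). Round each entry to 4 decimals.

Form the Lagrangian:
  L(x, lambda) = (1/2) x^T Q x + c^T x + lambda^T (A x - b)
Stationarity (grad_x L = 0): Q x + c + A^T lambda = 0.
Primal feasibility: A x = b.

This gives the KKT block system:
  [ Q   A^T ] [ x     ]   [-c ]
  [ A    0  ] [ lambda ] = [ b ]

Solving the linear system:
  x*      = (1.7, -3.3)
  lambda* = (14.9)
  f(x*)   = 35.55

x* = (1.7, -3.3), lambda* = (14.9)


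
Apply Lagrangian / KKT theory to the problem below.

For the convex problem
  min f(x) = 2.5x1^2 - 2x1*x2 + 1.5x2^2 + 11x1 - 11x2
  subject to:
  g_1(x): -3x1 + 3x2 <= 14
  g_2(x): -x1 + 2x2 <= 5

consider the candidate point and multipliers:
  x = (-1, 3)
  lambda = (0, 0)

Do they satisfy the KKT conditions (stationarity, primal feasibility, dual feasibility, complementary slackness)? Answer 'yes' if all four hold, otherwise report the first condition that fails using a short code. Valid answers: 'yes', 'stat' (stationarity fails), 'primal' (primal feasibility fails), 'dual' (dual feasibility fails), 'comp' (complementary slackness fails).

Gradient of f: grad f(x) = Q x + c = (0, 0)
Constraint values g_i(x) = a_i^T x - b_i:
  g_1((-1, 3)) = -2
  g_2((-1, 3)) = 2
Stationarity residual: grad f(x) + sum_i lambda_i a_i = (0, 0)
  -> stationarity OK
Primal feasibility (all g_i <= 0): FAILS
Dual feasibility (all lambda_i >= 0): OK
Complementary slackness (lambda_i * g_i(x) = 0 for all i): OK

Verdict: the first failing condition is primal_feasibility -> primal.

primal


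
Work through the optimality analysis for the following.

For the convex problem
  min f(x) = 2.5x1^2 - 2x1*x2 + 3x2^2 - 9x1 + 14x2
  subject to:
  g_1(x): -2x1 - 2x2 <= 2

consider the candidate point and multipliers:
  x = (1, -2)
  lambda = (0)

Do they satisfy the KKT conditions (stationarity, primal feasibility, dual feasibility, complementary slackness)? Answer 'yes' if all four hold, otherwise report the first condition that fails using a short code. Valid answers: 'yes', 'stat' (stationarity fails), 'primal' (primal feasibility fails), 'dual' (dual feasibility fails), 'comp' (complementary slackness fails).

Gradient of f: grad f(x) = Q x + c = (0, 0)
Constraint values g_i(x) = a_i^T x - b_i:
  g_1((1, -2)) = 0
Stationarity residual: grad f(x) + sum_i lambda_i a_i = (0, 0)
  -> stationarity OK
Primal feasibility (all g_i <= 0): OK
Dual feasibility (all lambda_i >= 0): OK
Complementary slackness (lambda_i * g_i(x) = 0 for all i): OK

Verdict: yes, KKT holds.

yes


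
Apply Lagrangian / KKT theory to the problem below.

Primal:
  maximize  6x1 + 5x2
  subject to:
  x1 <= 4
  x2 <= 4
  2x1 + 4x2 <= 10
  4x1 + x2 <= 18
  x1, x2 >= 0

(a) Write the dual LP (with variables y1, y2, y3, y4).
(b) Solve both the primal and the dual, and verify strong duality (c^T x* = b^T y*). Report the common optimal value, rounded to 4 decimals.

The standard primal-dual pair for 'max c^T x s.t. A x <= b, x >= 0' is:
  Dual:  min b^T y  s.t.  A^T y >= c,  y >= 0.

So the dual LP is:
  minimize  4y1 + 4y2 + 10y3 + 18y4
  subject to:
    y1 + 2y3 + 4y4 >= 6
    y2 + 4y3 + y4 >= 5
    y1, y2, y3, y4 >= 0

Solving the primal: x* = (4, 0.5).
  primal value c^T x* = 26.5.
Solving the dual: y* = (3.5, 0, 1.25, 0).
  dual value b^T y* = 26.5.
Strong duality: c^T x* = b^T y*. Confirmed.

26.5


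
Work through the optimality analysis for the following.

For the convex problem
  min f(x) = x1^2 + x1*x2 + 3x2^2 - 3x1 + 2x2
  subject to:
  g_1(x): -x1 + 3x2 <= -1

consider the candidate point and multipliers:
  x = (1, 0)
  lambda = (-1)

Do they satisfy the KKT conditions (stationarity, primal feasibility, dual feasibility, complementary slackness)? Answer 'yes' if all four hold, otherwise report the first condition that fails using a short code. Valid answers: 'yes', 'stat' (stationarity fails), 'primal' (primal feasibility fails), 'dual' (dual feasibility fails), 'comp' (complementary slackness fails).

Gradient of f: grad f(x) = Q x + c = (-1, 3)
Constraint values g_i(x) = a_i^T x - b_i:
  g_1((1, 0)) = 0
Stationarity residual: grad f(x) + sum_i lambda_i a_i = (0, 0)
  -> stationarity OK
Primal feasibility (all g_i <= 0): OK
Dual feasibility (all lambda_i >= 0): FAILS
Complementary slackness (lambda_i * g_i(x) = 0 for all i): OK

Verdict: the first failing condition is dual_feasibility -> dual.

dual


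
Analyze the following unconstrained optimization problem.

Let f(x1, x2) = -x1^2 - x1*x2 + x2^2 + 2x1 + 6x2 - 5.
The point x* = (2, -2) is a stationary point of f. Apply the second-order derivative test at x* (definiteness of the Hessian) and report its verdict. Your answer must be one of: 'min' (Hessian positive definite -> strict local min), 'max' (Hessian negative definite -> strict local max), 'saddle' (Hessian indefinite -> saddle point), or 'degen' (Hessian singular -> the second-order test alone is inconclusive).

Compute the Hessian H = grad^2 f:
  H = [[-2, -1], [-1, 2]]
Verify stationarity: grad f(x*) = H x* + g = (0, 0).
Eigenvalues of H: -2.2361, 2.2361.
Eigenvalues have mixed signs, so H is indefinite -> x* is a saddle point.

saddle


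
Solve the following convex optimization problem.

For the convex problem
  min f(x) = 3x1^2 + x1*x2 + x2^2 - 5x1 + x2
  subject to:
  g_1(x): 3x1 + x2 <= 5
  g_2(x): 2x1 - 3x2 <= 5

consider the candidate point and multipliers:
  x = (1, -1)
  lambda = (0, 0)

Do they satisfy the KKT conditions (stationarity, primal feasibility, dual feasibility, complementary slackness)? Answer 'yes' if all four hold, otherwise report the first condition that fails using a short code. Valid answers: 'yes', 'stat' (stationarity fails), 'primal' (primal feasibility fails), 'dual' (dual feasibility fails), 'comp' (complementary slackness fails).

Gradient of f: grad f(x) = Q x + c = (0, 0)
Constraint values g_i(x) = a_i^T x - b_i:
  g_1((1, -1)) = -3
  g_2((1, -1)) = 0
Stationarity residual: grad f(x) + sum_i lambda_i a_i = (0, 0)
  -> stationarity OK
Primal feasibility (all g_i <= 0): OK
Dual feasibility (all lambda_i >= 0): OK
Complementary slackness (lambda_i * g_i(x) = 0 for all i): OK

Verdict: yes, KKT holds.

yes


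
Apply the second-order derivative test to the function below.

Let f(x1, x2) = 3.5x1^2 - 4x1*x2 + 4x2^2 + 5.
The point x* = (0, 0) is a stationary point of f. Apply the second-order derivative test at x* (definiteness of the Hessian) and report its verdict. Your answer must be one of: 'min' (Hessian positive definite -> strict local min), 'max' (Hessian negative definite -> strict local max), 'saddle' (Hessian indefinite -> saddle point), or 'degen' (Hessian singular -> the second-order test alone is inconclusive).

Compute the Hessian H = grad^2 f:
  H = [[7, -4], [-4, 8]]
Verify stationarity: grad f(x*) = H x* + g = (0, 0).
Eigenvalues of H: 3.4689, 11.5311.
Both eigenvalues > 0, so H is positive definite -> x* is a strict local min.

min


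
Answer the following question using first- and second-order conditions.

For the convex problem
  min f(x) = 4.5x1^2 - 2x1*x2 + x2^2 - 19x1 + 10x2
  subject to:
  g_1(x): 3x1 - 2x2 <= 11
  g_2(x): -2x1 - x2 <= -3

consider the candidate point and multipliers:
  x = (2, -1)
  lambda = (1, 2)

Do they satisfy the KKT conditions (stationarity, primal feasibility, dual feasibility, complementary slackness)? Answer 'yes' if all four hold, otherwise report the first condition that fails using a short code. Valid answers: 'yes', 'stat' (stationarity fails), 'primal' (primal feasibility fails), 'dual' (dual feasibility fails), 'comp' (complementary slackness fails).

Gradient of f: grad f(x) = Q x + c = (1, 4)
Constraint values g_i(x) = a_i^T x - b_i:
  g_1((2, -1)) = -3
  g_2((2, -1)) = 0
Stationarity residual: grad f(x) + sum_i lambda_i a_i = (0, 0)
  -> stationarity OK
Primal feasibility (all g_i <= 0): OK
Dual feasibility (all lambda_i >= 0): OK
Complementary slackness (lambda_i * g_i(x) = 0 for all i): FAILS

Verdict: the first failing condition is complementary_slackness -> comp.

comp


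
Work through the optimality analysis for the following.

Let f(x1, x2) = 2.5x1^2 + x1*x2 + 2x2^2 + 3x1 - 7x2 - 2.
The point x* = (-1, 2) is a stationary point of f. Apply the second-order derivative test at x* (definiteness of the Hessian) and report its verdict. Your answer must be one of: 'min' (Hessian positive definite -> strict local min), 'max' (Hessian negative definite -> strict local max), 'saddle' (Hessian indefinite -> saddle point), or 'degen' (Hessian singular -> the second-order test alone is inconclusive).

Compute the Hessian H = grad^2 f:
  H = [[5, 1], [1, 4]]
Verify stationarity: grad f(x*) = H x* + g = (0, 0).
Eigenvalues of H: 3.382, 5.618.
Both eigenvalues > 0, so H is positive definite -> x* is a strict local min.

min


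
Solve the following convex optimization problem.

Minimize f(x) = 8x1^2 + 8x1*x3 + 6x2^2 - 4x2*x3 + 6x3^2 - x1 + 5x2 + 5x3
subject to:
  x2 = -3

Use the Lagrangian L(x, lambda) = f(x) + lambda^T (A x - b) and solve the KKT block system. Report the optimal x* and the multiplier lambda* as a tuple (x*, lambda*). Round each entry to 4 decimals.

Form the Lagrangian:
  L(x, lambda) = (1/2) x^T Q x + c^T x + lambda^T (A x - b)
Stationarity (grad_x L = 0): Q x + c + A^T lambda = 0.
Primal feasibility: A x = b.

This gives the KKT block system:
  [ Q   A^T ] [ x     ]   [-c ]
  [ A    0  ] [ lambda ] = [ b ]

Solving the linear system:
  x*      = (1.1562, -3, -2.1875)
  lambda* = (22.25)
  f(x*)   = 19.8281

x* = (1.1562, -3, -2.1875), lambda* = (22.25)


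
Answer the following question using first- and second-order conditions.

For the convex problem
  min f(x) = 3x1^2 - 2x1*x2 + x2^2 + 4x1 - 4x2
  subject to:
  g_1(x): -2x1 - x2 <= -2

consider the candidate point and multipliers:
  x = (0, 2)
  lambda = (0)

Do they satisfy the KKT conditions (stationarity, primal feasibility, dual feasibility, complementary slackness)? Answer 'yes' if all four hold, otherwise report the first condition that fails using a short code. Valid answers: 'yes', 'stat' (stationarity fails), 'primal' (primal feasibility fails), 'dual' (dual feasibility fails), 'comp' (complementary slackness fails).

Gradient of f: grad f(x) = Q x + c = (0, 0)
Constraint values g_i(x) = a_i^T x - b_i:
  g_1((0, 2)) = 0
Stationarity residual: grad f(x) + sum_i lambda_i a_i = (0, 0)
  -> stationarity OK
Primal feasibility (all g_i <= 0): OK
Dual feasibility (all lambda_i >= 0): OK
Complementary slackness (lambda_i * g_i(x) = 0 for all i): OK

Verdict: yes, KKT holds.

yes


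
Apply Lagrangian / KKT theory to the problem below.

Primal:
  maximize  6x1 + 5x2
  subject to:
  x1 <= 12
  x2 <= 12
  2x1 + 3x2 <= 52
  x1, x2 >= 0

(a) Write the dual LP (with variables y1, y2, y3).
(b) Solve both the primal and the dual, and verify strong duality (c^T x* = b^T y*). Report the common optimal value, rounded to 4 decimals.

The standard primal-dual pair for 'max c^T x s.t. A x <= b, x >= 0' is:
  Dual:  min b^T y  s.t.  A^T y >= c,  y >= 0.

So the dual LP is:
  minimize  12y1 + 12y2 + 52y3
  subject to:
    y1 + 2y3 >= 6
    y2 + 3y3 >= 5
    y1, y2, y3 >= 0

Solving the primal: x* = (12, 9.3333).
  primal value c^T x* = 118.6667.
Solving the dual: y* = (2.6667, 0, 1.6667).
  dual value b^T y* = 118.6667.
Strong duality: c^T x* = b^T y*. Confirmed.

118.6667


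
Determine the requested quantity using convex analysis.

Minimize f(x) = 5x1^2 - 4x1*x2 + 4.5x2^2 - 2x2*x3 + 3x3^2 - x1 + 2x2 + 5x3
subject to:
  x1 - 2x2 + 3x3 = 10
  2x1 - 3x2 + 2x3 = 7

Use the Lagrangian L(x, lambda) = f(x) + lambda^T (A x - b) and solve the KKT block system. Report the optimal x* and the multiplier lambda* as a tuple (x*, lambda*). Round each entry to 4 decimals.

Form the Lagrangian:
  L(x, lambda) = (1/2) x^T Q x + c^T x + lambda^T (A x - b)
Stationarity (grad_x L = 0): Q x + c + A^T lambda = 0.
Primal feasibility: A x = b.

This gives the KKT block system:
  [ Q   A^T ] [ x     ]   [-c ]
  [ A    0  ] [ lambda ] = [ b ]

Solving the linear system:
  x*      = (0.0268, -0.1786, 3.2054)
  lambda* = (-12.3036, 6.1607)
  f(x*)   = 47.7768

x* = (0.0268, -0.1786, 3.2054), lambda* = (-12.3036, 6.1607)


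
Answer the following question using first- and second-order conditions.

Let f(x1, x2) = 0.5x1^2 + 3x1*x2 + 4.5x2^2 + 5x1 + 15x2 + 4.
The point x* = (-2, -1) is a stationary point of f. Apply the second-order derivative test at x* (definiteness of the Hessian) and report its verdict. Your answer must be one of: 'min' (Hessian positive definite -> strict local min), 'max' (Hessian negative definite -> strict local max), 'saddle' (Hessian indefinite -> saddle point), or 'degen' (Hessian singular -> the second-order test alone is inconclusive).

Compute the Hessian H = grad^2 f:
  H = [[1, 3], [3, 9]]
Verify stationarity: grad f(x*) = H x* + g = (0, 0).
Eigenvalues of H: 0, 10.
H has a zero eigenvalue (singular; positive semidefinite but not definite), so H is neither positive definite, negative definite, nor indefinite. The second-order test alone is inconclusive -> degen.
(Indeed, f is constant along the null direction of H through x*, so x* is not a strict local extremum.)

degen


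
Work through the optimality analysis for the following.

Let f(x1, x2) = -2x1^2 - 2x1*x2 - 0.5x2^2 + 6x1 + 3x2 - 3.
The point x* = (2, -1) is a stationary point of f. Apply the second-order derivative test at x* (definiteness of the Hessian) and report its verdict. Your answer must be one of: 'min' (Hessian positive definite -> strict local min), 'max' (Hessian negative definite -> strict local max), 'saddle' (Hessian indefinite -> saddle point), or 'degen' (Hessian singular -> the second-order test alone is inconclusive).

Compute the Hessian H = grad^2 f:
  H = [[-4, -2], [-2, -1]]
Verify stationarity: grad f(x*) = H x* + g = (0, 0).
Eigenvalues of H: -5, 0.
H has a zero eigenvalue (singular; negative semidefinite but not definite), so H is neither positive definite, negative definite, nor indefinite. The second-order test alone is inconclusive -> degen.
(Indeed, f is constant along the null direction of H through x*, so x* is not a strict local extremum.)

degen


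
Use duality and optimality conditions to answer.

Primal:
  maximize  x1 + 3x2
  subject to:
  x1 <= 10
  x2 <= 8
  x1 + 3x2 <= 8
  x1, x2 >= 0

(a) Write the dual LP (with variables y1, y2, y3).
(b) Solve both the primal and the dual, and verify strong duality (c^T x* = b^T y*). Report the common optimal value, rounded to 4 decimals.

The standard primal-dual pair for 'max c^T x s.t. A x <= b, x >= 0' is:
  Dual:  min b^T y  s.t.  A^T y >= c,  y >= 0.

So the dual LP is:
  minimize  10y1 + 8y2 + 8y3
  subject to:
    y1 + y3 >= 1
    y2 + 3y3 >= 3
    y1, y2, y3 >= 0

Solving the primal: x* = (8, 0).
  primal value c^T x* = 8.
Solving the dual: y* = (0, 0, 1).
  dual value b^T y* = 8.
Strong duality: c^T x* = b^T y*. Confirmed.

8


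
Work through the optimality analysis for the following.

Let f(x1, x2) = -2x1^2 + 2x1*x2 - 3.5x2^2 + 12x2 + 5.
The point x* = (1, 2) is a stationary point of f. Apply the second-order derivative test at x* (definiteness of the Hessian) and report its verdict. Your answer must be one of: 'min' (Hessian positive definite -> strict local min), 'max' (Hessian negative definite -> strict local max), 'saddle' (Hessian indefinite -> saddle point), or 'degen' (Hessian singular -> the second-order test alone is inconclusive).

Compute the Hessian H = grad^2 f:
  H = [[-4, 2], [2, -7]]
Verify stationarity: grad f(x*) = H x* + g = (0, 0).
Eigenvalues of H: -8, -3.
Both eigenvalues < 0, so H is negative definite -> x* is a strict local max.

max


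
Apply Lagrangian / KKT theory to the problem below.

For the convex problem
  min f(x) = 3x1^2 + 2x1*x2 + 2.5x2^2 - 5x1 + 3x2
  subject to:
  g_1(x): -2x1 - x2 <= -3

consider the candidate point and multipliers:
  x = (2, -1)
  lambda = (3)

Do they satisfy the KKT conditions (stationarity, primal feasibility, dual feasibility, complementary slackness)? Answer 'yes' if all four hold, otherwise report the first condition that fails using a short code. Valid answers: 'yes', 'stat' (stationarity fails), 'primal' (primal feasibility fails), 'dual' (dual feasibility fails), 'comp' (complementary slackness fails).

Gradient of f: grad f(x) = Q x + c = (5, 2)
Constraint values g_i(x) = a_i^T x - b_i:
  g_1((2, -1)) = 0
Stationarity residual: grad f(x) + sum_i lambda_i a_i = (-1, -1)
  -> stationarity FAILS
Primal feasibility (all g_i <= 0): OK
Dual feasibility (all lambda_i >= 0): OK
Complementary slackness (lambda_i * g_i(x) = 0 for all i): OK

Verdict: the first failing condition is stationarity -> stat.

stat


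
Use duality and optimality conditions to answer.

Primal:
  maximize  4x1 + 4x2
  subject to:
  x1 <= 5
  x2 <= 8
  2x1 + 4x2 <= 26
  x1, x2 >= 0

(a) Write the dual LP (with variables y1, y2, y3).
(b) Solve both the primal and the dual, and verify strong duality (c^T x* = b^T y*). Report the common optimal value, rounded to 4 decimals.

The standard primal-dual pair for 'max c^T x s.t. A x <= b, x >= 0' is:
  Dual:  min b^T y  s.t.  A^T y >= c,  y >= 0.

So the dual LP is:
  minimize  5y1 + 8y2 + 26y3
  subject to:
    y1 + 2y3 >= 4
    y2 + 4y3 >= 4
    y1, y2, y3 >= 0

Solving the primal: x* = (5, 4).
  primal value c^T x* = 36.
Solving the dual: y* = (2, 0, 1).
  dual value b^T y* = 36.
Strong duality: c^T x* = b^T y*. Confirmed.

36


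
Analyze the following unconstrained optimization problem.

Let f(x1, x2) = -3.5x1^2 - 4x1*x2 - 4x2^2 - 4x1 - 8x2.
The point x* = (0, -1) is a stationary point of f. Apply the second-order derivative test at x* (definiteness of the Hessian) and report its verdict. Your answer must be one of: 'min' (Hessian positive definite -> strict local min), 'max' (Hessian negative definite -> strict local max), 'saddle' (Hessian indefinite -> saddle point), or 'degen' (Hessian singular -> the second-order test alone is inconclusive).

Compute the Hessian H = grad^2 f:
  H = [[-7, -4], [-4, -8]]
Verify stationarity: grad f(x*) = H x* + g = (0, 0).
Eigenvalues of H: -11.5311, -3.4689.
Both eigenvalues < 0, so H is negative definite -> x* is a strict local max.

max


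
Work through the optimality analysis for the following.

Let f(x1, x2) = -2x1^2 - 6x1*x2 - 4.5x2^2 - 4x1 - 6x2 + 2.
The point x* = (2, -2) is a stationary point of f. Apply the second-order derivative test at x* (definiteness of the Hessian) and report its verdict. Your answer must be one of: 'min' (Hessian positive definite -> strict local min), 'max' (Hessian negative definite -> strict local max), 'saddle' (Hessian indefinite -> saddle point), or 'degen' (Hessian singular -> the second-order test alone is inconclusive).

Compute the Hessian H = grad^2 f:
  H = [[-4, -6], [-6, -9]]
Verify stationarity: grad f(x*) = H x* + g = (0, 0).
Eigenvalues of H: -13, 0.
H has a zero eigenvalue (singular; negative semidefinite but not definite), so H is neither positive definite, negative definite, nor indefinite. The second-order test alone is inconclusive -> degen.
(Indeed, f is constant along the null direction of H through x*, so x* is not a strict local extremum.)

degen


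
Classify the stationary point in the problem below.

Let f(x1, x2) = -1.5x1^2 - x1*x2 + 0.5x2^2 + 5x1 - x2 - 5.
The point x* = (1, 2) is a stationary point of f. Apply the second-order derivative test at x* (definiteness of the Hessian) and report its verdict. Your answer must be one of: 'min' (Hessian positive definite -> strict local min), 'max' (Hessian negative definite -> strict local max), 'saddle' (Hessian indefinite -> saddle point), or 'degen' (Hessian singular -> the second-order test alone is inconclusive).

Compute the Hessian H = grad^2 f:
  H = [[-3, -1], [-1, 1]]
Verify stationarity: grad f(x*) = H x* + g = (0, 0).
Eigenvalues of H: -3.2361, 1.2361.
Eigenvalues have mixed signs, so H is indefinite -> x* is a saddle point.

saddle


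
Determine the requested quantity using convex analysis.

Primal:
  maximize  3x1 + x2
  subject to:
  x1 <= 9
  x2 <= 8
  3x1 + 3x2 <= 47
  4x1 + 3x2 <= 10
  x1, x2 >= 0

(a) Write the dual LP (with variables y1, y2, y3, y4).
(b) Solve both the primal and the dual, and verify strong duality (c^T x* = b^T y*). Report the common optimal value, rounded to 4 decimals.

The standard primal-dual pair for 'max c^T x s.t. A x <= b, x >= 0' is:
  Dual:  min b^T y  s.t.  A^T y >= c,  y >= 0.

So the dual LP is:
  minimize  9y1 + 8y2 + 47y3 + 10y4
  subject to:
    y1 + 3y3 + 4y4 >= 3
    y2 + 3y3 + 3y4 >= 1
    y1, y2, y3, y4 >= 0

Solving the primal: x* = (2.5, 0).
  primal value c^T x* = 7.5.
Solving the dual: y* = (0, 0, 0, 0.75).
  dual value b^T y* = 7.5.
Strong duality: c^T x* = b^T y*. Confirmed.

7.5


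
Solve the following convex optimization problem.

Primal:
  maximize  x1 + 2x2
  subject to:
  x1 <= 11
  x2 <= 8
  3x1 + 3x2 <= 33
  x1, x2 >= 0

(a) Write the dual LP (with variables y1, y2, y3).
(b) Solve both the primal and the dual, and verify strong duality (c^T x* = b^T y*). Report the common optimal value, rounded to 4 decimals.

The standard primal-dual pair for 'max c^T x s.t. A x <= b, x >= 0' is:
  Dual:  min b^T y  s.t.  A^T y >= c,  y >= 0.

So the dual LP is:
  minimize  11y1 + 8y2 + 33y3
  subject to:
    y1 + 3y3 >= 1
    y2 + 3y3 >= 2
    y1, y2, y3 >= 0

Solving the primal: x* = (3, 8).
  primal value c^T x* = 19.
Solving the dual: y* = (0, 1, 0.3333).
  dual value b^T y* = 19.
Strong duality: c^T x* = b^T y*. Confirmed.

19


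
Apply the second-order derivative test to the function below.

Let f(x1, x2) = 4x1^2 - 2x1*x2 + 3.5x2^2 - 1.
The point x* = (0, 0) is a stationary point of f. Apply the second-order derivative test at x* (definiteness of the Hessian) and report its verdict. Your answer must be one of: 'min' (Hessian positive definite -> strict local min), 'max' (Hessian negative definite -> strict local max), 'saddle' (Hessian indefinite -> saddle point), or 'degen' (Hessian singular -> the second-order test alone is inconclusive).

Compute the Hessian H = grad^2 f:
  H = [[8, -2], [-2, 7]]
Verify stationarity: grad f(x*) = H x* + g = (0, 0).
Eigenvalues of H: 5.4384, 9.5616.
Both eigenvalues > 0, so H is positive definite -> x* is a strict local min.

min


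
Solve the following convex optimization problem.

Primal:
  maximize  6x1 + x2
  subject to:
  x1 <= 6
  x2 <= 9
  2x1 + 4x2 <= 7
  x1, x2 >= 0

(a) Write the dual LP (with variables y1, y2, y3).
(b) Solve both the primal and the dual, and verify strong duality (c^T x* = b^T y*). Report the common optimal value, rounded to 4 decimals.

The standard primal-dual pair for 'max c^T x s.t. A x <= b, x >= 0' is:
  Dual:  min b^T y  s.t.  A^T y >= c,  y >= 0.

So the dual LP is:
  minimize  6y1 + 9y2 + 7y3
  subject to:
    y1 + 2y3 >= 6
    y2 + 4y3 >= 1
    y1, y2, y3 >= 0

Solving the primal: x* = (3.5, 0).
  primal value c^T x* = 21.
Solving the dual: y* = (0, 0, 3).
  dual value b^T y* = 21.
Strong duality: c^T x* = b^T y*. Confirmed.

21


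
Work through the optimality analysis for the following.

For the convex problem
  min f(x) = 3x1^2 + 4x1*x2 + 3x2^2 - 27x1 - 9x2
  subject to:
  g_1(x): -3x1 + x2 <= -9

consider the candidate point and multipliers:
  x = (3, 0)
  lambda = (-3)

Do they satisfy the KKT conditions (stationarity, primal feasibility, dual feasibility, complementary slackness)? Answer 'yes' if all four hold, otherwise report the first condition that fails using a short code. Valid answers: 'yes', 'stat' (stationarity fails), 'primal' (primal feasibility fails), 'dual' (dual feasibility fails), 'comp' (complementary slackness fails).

Gradient of f: grad f(x) = Q x + c = (-9, 3)
Constraint values g_i(x) = a_i^T x - b_i:
  g_1((3, 0)) = 0
Stationarity residual: grad f(x) + sum_i lambda_i a_i = (0, 0)
  -> stationarity OK
Primal feasibility (all g_i <= 0): OK
Dual feasibility (all lambda_i >= 0): FAILS
Complementary slackness (lambda_i * g_i(x) = 0 for all i): OK

Verdict: the first failing condition is dual_feasibility -> dual.

dual


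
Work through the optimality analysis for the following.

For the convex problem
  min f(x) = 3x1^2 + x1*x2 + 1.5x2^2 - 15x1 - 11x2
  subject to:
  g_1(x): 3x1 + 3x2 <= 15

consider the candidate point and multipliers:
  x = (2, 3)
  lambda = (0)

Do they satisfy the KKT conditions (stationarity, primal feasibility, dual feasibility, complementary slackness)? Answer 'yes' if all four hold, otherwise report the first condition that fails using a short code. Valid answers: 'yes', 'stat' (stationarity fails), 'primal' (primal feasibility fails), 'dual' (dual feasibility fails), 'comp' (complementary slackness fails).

Gradient of f: grad f(x) = Q x + c = (0, 0)
Constraint values g_i(x) = a_i^T x - b_i:
  g_1((2, 3)) = 0
Stationarity residual: grad f(x) + sum_i lambda_i a_i = (0, 0)
  -> stationarity OK
Primal feasibility (all g_i <= 0): OK
Dual feasibility (all lambda_i >= 0): OK
Complementary slackness (lambda_i * g_i(x) = 0 for all i): OK

Verdict: yes, KKT holds.

yes


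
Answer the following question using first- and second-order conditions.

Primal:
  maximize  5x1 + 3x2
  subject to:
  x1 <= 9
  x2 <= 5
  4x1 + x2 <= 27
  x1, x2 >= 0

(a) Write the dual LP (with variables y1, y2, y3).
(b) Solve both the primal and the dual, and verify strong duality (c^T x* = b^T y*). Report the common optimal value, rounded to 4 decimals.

The standard primal-dual pair for 'max c^T x s.t. A x <= b, x >= 0' is:
  Dual:  min b^T y  s.t.  A^T y >= c,  y >= 0.

So the dual LP is:
  minimize  9y1 + 5y2 + 27y3
  subject to:
    y1 + 4y3 >= 5
    y2 + y3 >= 3
    y1, y2, y3 >= 0

Solving the primal: x* = (5.5, 5).
  primal value c^T x* = 42.5.
Solving the dual: y* = (0, 1.75, 1.25).
  dual value b^T y* = 42.5.
Strong duality: c^T x* = b^T y*. Confirmed.

42.5


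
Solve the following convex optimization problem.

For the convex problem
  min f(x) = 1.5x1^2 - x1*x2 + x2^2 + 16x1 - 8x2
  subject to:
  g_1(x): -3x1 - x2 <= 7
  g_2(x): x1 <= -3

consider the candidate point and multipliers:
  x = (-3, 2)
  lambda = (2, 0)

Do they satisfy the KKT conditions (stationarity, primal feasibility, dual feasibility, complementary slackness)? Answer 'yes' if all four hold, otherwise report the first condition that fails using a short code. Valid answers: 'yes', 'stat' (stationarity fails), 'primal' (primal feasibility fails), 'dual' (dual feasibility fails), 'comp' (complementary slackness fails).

Gradient of f: grad f(x) = Q x + c = (5, -1)
Constraint values g_i(x) = a_i^T x - b_i:
  g_1((-3, 2)) = 0
  g_2((-3, 2)) = 0
Stationarity residual: grad f(x) + sum_i lambda_i a_i = (-1, -3)
  -> stationarity FAILS
Primal feasibility (all g_i <= 0): OK
Dual feasibility (all lambda_i >= 0): OK
Complementary slackness (lambda_i * g_i(x) = 0 for all i): OK

Verdict: the first failing condition is stationarity -> stat.

stat
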